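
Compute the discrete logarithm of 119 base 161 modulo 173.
160

Baby-step giant-step with step n = ⌈√173⌉ = 14.
Baby steps 161^j mod 173 (j:value) for j=0..13: 0:1, 1:161, 2:144, 3:2, 4:149, 5:115, 6:4, 7:125, 8:57, 9:8, 10:77, 11:114, 12:16, 13:154.
Giant-step multiplier: 161^(-14) ≡ 161^(172-14) = 161^158 ≡ 151 (mod 173).
Giant steps γ_i = 119·151^i mod 173: γ_0=119, γ_1=150, γ_2=160, γ_3=113, γ_4=109, γ_5=24, γ_6=164, γ_7=25, γ_8=142, γ_9=163, γ_10=47, γ_11=4 (in table at j=6).
x = i·n + j = 11·14 + 6 = 160.
Check: 161^160 ≡ 119 (mod 173).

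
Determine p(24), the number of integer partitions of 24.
1575

p(n) counts ways to write n as a sum of positive integers (order ignored).
Euler's pentagonal recurrence: p(k) = p(k-1) + p(k-2) - p(k-5) - p(k-7) + p(k-12) + p(k-15) - ... (offsets j(3j∓1)/2, signs ++--, p(0)=1, p(<0)=0).
DP table for k = 0..23: p(0)=1, p(1)=1, p(2)=2, p(3)=3, p(4)=5, p(5)=7, p(6)=11, p(7)=15, p(8)=22, p(9)=30, p(10)=42, p(11)=56, p(12)=77, p(13)=101, p(14)=135, p(15)=176, p(16)=231, p(17)=297, p(18)=385, p(19)=490, p(20)=627, p(21)=792, p(22)=1002, p(23)=1255.
Final step: p(24) = p(23) + p(22) - p(19) - p(17) + p(12) + p(9) - p(2)
= 1255 + 1002 - 490 - 297 + 77 + 30 - 2
= 1575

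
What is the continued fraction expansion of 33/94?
[0; 2, 1, 5, 1, 1, 2]

Euclidean algorithm steps:
33 = 0 × 94 + 33
94 = 2 × 33 + 28
33 = 1 × 28 + 5
28 = 5 × 5 + 3
5 = 1 × 3 + 2
3 = 1 × 2 + 1
2 = 2 × 1 + 0
Continued fraction: [0; 2, 1, 5, 1, 1, 2]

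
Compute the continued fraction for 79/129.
[0; 1, 1, 1, 1, 2, 1, 1, 1, 2]

Euclidean algorithm steps:
79 = 0 × 129 + 79
129 = 1 × 79 + 50
79 = 1 × 50 + 29
50 = 1 × 29 + 21
29 = 1 × 21 + 8
21 = 2 × 8 + 5
8 = 1 × 5 + 3
5 = 1 × 3 + 2
3 = 1 × 2 + 1
2 = 2 × 1 + 0
Continued fraction: [0; 1, 1, 1, 1, 2, 1, 1, 1, 2]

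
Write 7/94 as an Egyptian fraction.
1/14 + 1/329

Greedy algorithm:
7/94: ceiling(94/7) = 14, use 1/14
1/329: ceiling(329/1) = 329, use 1/329
Result: 7/94 = 1/14 + 1/329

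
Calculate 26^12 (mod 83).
59

Repeated squaring. Binary of 12 = 1100.
26^1 ≡ 26 (mod 83); 26^2 ≡ 12 (mod 83); 26^4 ≡ 61 (mod 83); 26^8 ≡ 69 (mod 83)
26^12 = 26^4 × 26^8 ≡ 59 (mod 83)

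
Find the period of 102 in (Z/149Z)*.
37

149 is prime, so ord(102) divides φ(149) = 148.
Divisors of 148: 1, 2, 4, 37, 74, 148.
Repeated squaring: 102^1 ≡ 102, 102^2 ≡ 123, 102^4 ≡ 80, 102^8 ≡ 142, 102^16 ≡ 49, 102^32 ≡ 17, 102^64 ≡ 140, 102^128 ≡ 81 (mod 149).
Test 102^d mod 149 for each divisor d in increasing order:
102^1 ≡ 102
102^2 ≡ 123
102^4 ≡ 80
102^37 = 102^32·102^4·102^1 ≡ 1  ← first divisor giving 1
The order is 37.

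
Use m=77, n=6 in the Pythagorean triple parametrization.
(5893, 924, 5965)

Euclid's formula: a = m² - n², b = 2mn, c = m² + n²
m = 77, n = 6
a = 77² - 6² = 5929 - 36 = 5893
b = 2 × 77 × 6 = 924
c = 77² + 6² = 5929 + 36 = 5965
Verification: 5893² + 924² = 34727449 + 853776 = 35581225 = 5965² ✓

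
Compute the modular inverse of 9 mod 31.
7

gcd(9, 31) = 1, so the inverse exists.
Extended Euclidean algorithm on (31, 9):
31 = 3 × 9 + 4  ⟹  4 = (1)·31 + (-3)·9
9 = 2 × 4 + 1  ⟹  1 = (-2)·31 + (7)·9
So (7)·9 ≡ 1 (mod 31), i.e. 9^(-1) ≡ 7 (mod 31).
Check: 9 × 7 = 63 ≡ 1 (mod 31)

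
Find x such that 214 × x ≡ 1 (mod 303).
160

gcd(214, 303) = 1, so the inverse exists.
Extended Euclidean algorithm on (303, 214):
303 = 1 × 214 + 89  ⟹  89 = (1)·303 + (-1)·214
214 = 2 × 89 + 36  ⟹  36 = (-2)·303 + (3)·214
89 = 2 × 36 + 17  ⟹  17 = (5)·303 + (-7)·214
36 = 2 × 17 + 2  ⟹  2 = (-12)·303 + (17)·214
17 = 8 × 2 + 1  ⟹  1 = (101)·303 + (-143)·214
So (-143)·214 ≡ 1 (mod 303), i.e. 214^(-1) ≡ -143 ≡ 160 (mod 303).
Check: 214 × 160 = 34240 ≡ 1 (mod 303)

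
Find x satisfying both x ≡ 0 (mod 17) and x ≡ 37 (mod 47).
272

Using Chinese Remainder Theorem:
M = 17 × 47 = 799
M1 = 47, M2 = 17
y1 = 47^(-1) mod 17 = 4
y2 = 17^(-1) mod 47 = 36
x = (0×47×4 + 37×17×36) mod 799 = 272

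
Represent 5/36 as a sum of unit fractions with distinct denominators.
1/8 + 1/72

Greedy algorithm:
5/36: ceiling(36/5) = 8, use 1/8
1/72: ceiling(72/1) = 72, use 1/72
Result: 5/36 = 1/8 + 1/72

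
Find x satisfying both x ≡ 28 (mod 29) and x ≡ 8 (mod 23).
376

Using Chinese Remainder Theorem:
M = 29 × 23 = 667
M1 = 23, M2 = 29
y1 = 23^(-1) mod 29 = 24
y2 = 29^(-1) mod 23 = 4
x = (28×23×24 + 8×29×4) mod 667 = 376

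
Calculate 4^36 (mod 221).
1

Repeated squaring. Binary of 36 = 100100.
4^1 ≡ 4 (mod 221); 4^2 ≡ 16 (mod 221); 4^4 ≡ 35 (mod 221); 4^8 ≡ 120 (mod 221); 4^16 ≡ 35 (mod 221); 4^32 ≡ 120 (mod 221)
4^36 = 4^4 × 4^32 ≡ 1 (mod 221)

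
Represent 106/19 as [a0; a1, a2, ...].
[5; 1, 1, 2, 1, 2]

Euclidean algorithm steps:
106 = 5 × 19 + 11
19 = 1 × 11 + 8
11 = 1 × 8 + 3
8 = 2 × 3 + 2
3 = 1 × 2 + 1
2 = 2 × 1 + 0
Continued fraction: [5; 1, 1, 2, 1, 2]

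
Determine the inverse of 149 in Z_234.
11

gcd(149, 234) = 1, so the inverse exists.
Extended Euclidean algorithm on (234, 149):
234 = 1 × 149 + 85  ⟹  85 = (1)·234 + (-1)·149
149 = 1 × 85 + 64  ⟹  64 = (-1)·234 + (2)·149
85 = 1 × 64 + 21  ⟹  21 = (2)·234 + (-3)·149
64 = 3 × 21 + 1  ⟹  1 = (-7)·234 + (11)·149
So (11)·149 ≡ 1 (mod 234), i.e. 149^(-1) ≡ 11 (mod 234).
Check: 149 × 11 = 1639 ≡ 1 (mod 234)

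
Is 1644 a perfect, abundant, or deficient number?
abundant

Proper divisors of 1644: sum = 1 + 2 + 3 + 4 + 6 + 12 + 137 + 274 + 411 + 548 + 822 = 2220
Since 2220 > 1644, 1644 is abundant.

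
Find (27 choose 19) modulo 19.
1

Using Lucas' theorem:
Write n=27 and k=19 in base 19:
n in base 19: [1, 8]
k in base 19: [1, 0]
C(27,19) mod 19 = ∏ C(n_i, k_i) mod 19
Digit binomials (mod 19): C(1,1) = 1; C(8,0) = 1
Product: 1 × 1 = 1 ≡ 1 (mod 19)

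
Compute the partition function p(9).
30

p(n) counts ways to write n as a sum of positive integers (order ignored).
Examples: 9; 8 + 1; 7 + 2; 7 + 1 + 1; 6 + 3; ... (30 total)
p(9) = 30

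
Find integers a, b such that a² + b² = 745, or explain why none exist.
4² + 27² (a=4, b=27)

Factorization: 745 = 5 × 149
By Fermat: n is sum of two squares iff every prime p ≡ 3 (mod 4) appears to even power.
All primes ≡ 3 (mod 4) appear to even power.
Search a = 0, 1, 2, … for 745 - a² a perfect square: first hit at a = 4: 745 - 16 = 729 = 27².
745 = 4² + 27² = 16 + 729 ✓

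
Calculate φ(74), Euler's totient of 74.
36

74 = 2 × 37
φ(n) = n × ∏(1 - 1/p) for each prime p dividing n
φ(74) = 74 × (1 - 1/2) × (1 - 1/37) = 36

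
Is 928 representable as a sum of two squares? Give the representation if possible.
12² + 28² (a=12, b=28)

Factorization: 928 = 2^5 × 29
By Fermat: n is sum of two squares iff every prime p ≡ 3 (mod 4) appears to even power.
All primes ≡ 3 (mod 4) appear to even power.
Search a = 0, 1, 2, … for 928 - a² a perfect square: first hit at a = 12: 928 - 144 = 784 = 28².
928 = 12² + 28² = 144 + 784 ✓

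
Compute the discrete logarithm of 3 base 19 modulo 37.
10

Baby-step giant-step with step n = ⌈√37⌉ = 7.
Baby steps 19^j mod 37 (j:value) for j=0..6: 0:1, 1:19, 2:28, 3:14, 4:7, 5:22, 6:11.
Giant-step multiplier: 19^(-7) ≡ 19^(36-7) = 19^29 ≡ 17 (mod 37).
Giant steps γ_i = 3·17^i mod 37: γ_0=3, γ_1=14 (in table at j=3).
x = i·n + j = 1·7 + 3 = 10.
Check: 19^10 ≡ 3 (mod 37).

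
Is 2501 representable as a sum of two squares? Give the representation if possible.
1² + 50² (a=1, b=50)

Factorization: 2501 = 41 × 61
By Fermat: n is sum of two squares iff every prime p ≡ 3 (mod 4) appears to even power.
All primes ≡ 3 (mod 4) appear to even power.
Search a = 0, 1, 2, … for 2501 - a² a perfect square: first hit at a = 1: 2501 - 1 = 2500 = 50².
2501 = 1² + 50² = 1 + 2500 ✓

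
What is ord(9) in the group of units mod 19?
9

19 is prime, so ord(9) divides φ(19) = 18.
Divisors of 18: 1, 2, 3, 6, 9, 18.
Repeated squaring: 9^1 ≡ 9, 9^2 ≡ 5, 9^4 ≡ 6, 9^8 ≡ 17, 9^16 ≡ 4 (mod 19).
Test 9^d mod 19 for each divisor d in increasing order:
9^1 ≡ 9
9^2 ≡ 5
9^3 = 9^2·9^1 ≡ 7
9^6 = 9^4·9^2 ≡ 11
9^9 = 9^8·9^1 ≡ 1  ← first divisor giving 1
The order is 9.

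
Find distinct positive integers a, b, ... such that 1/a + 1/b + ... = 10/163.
1/17 + 1/396 + 1/1097316

Greedy algorithm:
10/163: ceiling(163/10) = 17, use 1/17
7/2771: ceiling(2771/7) = 396, use 1/396
1/1097316: ceiling(1097316/1) = 1097316, use 1/1097316
Result: 10/163 = 1/17 + 1/396 + 1/1097316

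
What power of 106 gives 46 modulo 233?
224

Baby-step giant-step with step n = ⌈√233⌉ = 16.
Baby steps 106^j mod 233 (j:value) for j=0..15: 0:1, 1:106, 2:52, 3:153, 4:141, 5:34, 6:109, 7:137, 8:76, 9:134, 10:224, 11:211, 12:231, 13:21, 14:129, 15:160.
Giant-step multiplier: 106^(-16) ≡ 106^(232-16) = 106^216 ≡ 19 (mod 233).
Giant steps γ_i = 46·19^i mod 233: γ_0=46, γ_1=175, γ_2=63, γ_3=32, γ_4=142, γ_5=135, γ_6=2, γ_7=38, γ_8=23, γ_9=204, γ_10=148, γ_11=16, γ_12=71, γ_13=184, γ_14=1 (in table at j=0).
x = i·n + j = 14·16 + 0 = 224.
Check: 106^224 ≡ 46 (mod 233).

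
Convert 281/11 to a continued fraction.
[25; 1, 1, 5]

Euclidean algorithm steps:
281 = 25 × 11 + 6
11 = 1 × 6 + 5
6 = 1 × 5 + 1
5 = 5 × 1 + 0
Continued fraction: [25; 1, 1, 5]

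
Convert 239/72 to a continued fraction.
[3; 3, 7, 1, 2]

Euclidean algorithm steps:
239 = 3 × 72 + 23
72 = 3 × 23 + 3
23 = 7 × 3 + 2
3 = 1 × 2 + 1
2 = 2 × 1 + 0
Continued fraction: [3; 3, 7, 1, 2]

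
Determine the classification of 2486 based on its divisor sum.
deficient

Proper divisors of 2486: sum = 1 + 2 + 11 + 22 + 113 + 226 + 1243 = 1618
Since 1618 < 2486, 2486 is deficient.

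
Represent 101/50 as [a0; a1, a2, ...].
[2; 50]

Euclidean algorithm steps:
101 = 2 × 50 + 1
50 = 50 × 1 + 0
Continued fraction: [2; 50]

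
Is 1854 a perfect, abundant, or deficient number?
abundant

Proper divisors of 1854: sum = 1 + 2 + 3 + 6 + 9 + 18 + 103 + 206 + 309 + 618 + 927 = 2202
Since 2202 > 1854, 1854 is abundant.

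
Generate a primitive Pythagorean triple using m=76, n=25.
(5151, 3800, 6401)

Euclid's formula: a = m² - n², b = 2mn, c = m² + n²
m = 76, n = 25
a = 76² - 25² = 5776 - 625 = 5151
b = 2 × 76 × 25 = 3800
c = 76² + 25² = 5776 + 625 = 6401
Verification: 5151² + 3800² = 26532801 + 14440000 = 40972801 = 6401² ✓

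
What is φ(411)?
272

411 = 3 × 137
φ(n) = n × ∏(1 - 1/p) for each prime p dividing n
φ(411) = 411 × (1 - 1/3) × (1 - 1/137) = 272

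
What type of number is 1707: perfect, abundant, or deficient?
deficient

Proper divisors of 1707: sum = 1 + 3 + 569 = 573
Since 573 < 1707, 1707 is deficient.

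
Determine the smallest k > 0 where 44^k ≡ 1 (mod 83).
41

83 is prime, so ord(44) divides φ(83) = 82.
Divisors of 82: 1, 2, 41, 82.
Repeated squaring: 44^1 ≡ 44, 44^2 ≡ 27, 44^4 ≡ 65, 44^8 ≡ 75, 44^16 ≡ 64, 44^32 ≡ 29, 44^64 ≡ 11 (mod 83).
Test 44^d mod 83 for each divisor d in increasing order:
44^1 ≡ 44
44^2 ≡ 27
44^41 = 44^32·44^8·44^1 ≡ 1  ← first divisor giving 1
The order is 41.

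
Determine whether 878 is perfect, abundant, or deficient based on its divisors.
deficient

Proper divisors of 878: sum = 1 + 2 + 439 = 442
Since 442 < 878, 878 is deficient.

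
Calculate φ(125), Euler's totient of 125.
100

125 = 5^3
φ(n) = n × ∏(1 - 1/p) for each prime p dividing n
φ(125) = 125 × (1 - 1/5) = 100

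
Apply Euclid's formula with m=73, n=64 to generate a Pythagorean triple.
(1233, 9344, 9425)

Euclid's formula: a = m² - n², b = 2mn, c = m² + n²
m = 73, n = 64
a = 73² - 64² = 5329 - 4096 = 1233
b = 2 × 73 × 64 = 9344
c = 73² + 64² = 5329 + 4096 = 9425
Verification: 1233² + 9344² = 1520289 + 87310336 = 88830625 = 9425² ✓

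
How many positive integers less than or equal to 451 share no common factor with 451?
400

451 = 11 × 41
φ(n) = n × ∏(1 - 1/p) for each prime p dividing n
φ(451) = 451 × (1 - 1/11) × (1 - 1/41) = 400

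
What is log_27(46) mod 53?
12

Baby-step giant-step with step n = ⌈√53⌉ = 8.
Baby steps 27^j mod 53 (j:value) for j=0..7: 0:1, 1:27, 2:40, 3:20, 4:10, 5:5, 6:29, 7:41.
Giant-step multiplier: 27^(-8) ≡ 27^(52-8) = 27^44 ≡ 44 (mod 53).
Giant steps γ_i = 46·44^i mod 53: γ_0=46, γ_1=10 (in table at j=4).
x = i·n + j = 1·8 + 4 = 12.
Check: 27^12 ≡ 46 (mod 53).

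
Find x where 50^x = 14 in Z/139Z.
33

Baby-step giant-step with step n = ⌈√139⌉ = 12.
Baby steps 50^j mod 139 (j:value) for j=0..11: 0:1, 1:50, 2:137, 3:39, 4:4, 5:61, 6:131, 7:17, 8:16, 9:105, 10:107, 11:68.
Giant-step multiplier: 50^(-12) ≡ 50^(138-12) = 50^126 ≡ 63 (mod 139).
Giant steps γ_i = 14·63^i mod 139: γ_0=14, γ_1=48, γ_2=105 (in table at j=9).
x = i·n + j = 2·12 + 9 = 33.
Check: 50^33 ≡ 14 (mod 139).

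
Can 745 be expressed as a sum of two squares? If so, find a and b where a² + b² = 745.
4² + 27² (a=4, b=27)

Factorization: 745 = 5 × 149
By Fermat: n is sum of two squares iff every prime p ≡ 3 (mod 4) appears to even power.
All primes ≡ 3 (mod 4) appear to even power.
Search a = 0, 1, 2, … for 745 - a² a perfect square: first hit at a = 4: 745 - 16 = 729 = 27².
745 = 4² + 27² = 16 + 729 ✓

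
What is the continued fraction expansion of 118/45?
[2; 1, 1, 1, 1, 1, 5]

Euclidean algorithm steps:
118 = 2 × 45 + 28
45 = 1 × 28 + 17
28 = 1 × 17 + 11
17 = 1 × 11 + 6
11 = 1 × 6 + 5
6 = 1 × 5 + 1
5 = 5 × 1 + 0
Continued fraction: [2; 1, 1, 1, 1, 1, 5]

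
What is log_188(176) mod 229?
66

Baby-step giant-step with step n = ⌈√229⌉ = 16.
Baby steps 188^j mod 229 (j:value) for j=0..15: 0:1, 1:188, 2:78, 3:8, 4:130, 5:166, 6:64, 7:124, 8:183, 9:54, 10:76, 11:90, 12:203, 13:150, 14:33, 15:21.
Giant-step multiplier: 188^(-16) ≡ 188^(228-16) = 188^212 ≡ 25 (mod 229).
Giant steps γ_i = 176·25^i mod 229: γ_0=176, γ_1=49, γ_2=80, γ_3=168, γ_4=78 (in table at j=2).
x = i·n + j = 4·16 + 2 = 66.
Check: 188^66 ≡ 176 (mod 229).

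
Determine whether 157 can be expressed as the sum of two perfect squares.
6² + 11² (a=6, b=11)

Factorization: 157 = 157
By Fermat: n is sum of two squares iff every prime p ≡ 3 (mod 4) appears to even power.
All primes ≡ 3 (mod 4) appear to even power.
Search a = 0, 1, 2, … for 157 - a² a perfect square: first hit at a = 6: 157 - 36 = 121 = 11².
157 = 6² + 11² = 36 + 121 ✓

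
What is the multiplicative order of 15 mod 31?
10

31 is prime, so ord(15) divides φ(31) = 30.
Divisors of 30: 1, 2, 3, 5, 6, 10, 15, 30.
Repeated squaring: 15^1 ≡ 15, 15^2 ≡ 8, 15^4 ≡ 2, 15^8 ≡ 4, 15^16 ≡ 16 (mod 31).
Test 15^d mod 31 for each divisor d in increasing order:
15^1 ≡ 15
15^2 ≡ 8
15^3 = 15^2·15^1 ≡ 27
15^5 = 15^4·15^1 ≡ 30
15^6 = 15^4·15^2 ≡ 16
15^10 = 15^8·15^2 ≡ 1  ← first divisor giving 1
The order is 10.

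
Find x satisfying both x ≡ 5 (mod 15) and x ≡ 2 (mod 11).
35

Using Chinese Remainder Theorem:
M = 15 × 11 = 165
M1 = 11, M2 = 15
y1 = 11^(-1) mod 15 = 11
y2 = 15^(-1) mod 11 = 3
x = (5×11×11 + 2×15×3) mod 165 = 35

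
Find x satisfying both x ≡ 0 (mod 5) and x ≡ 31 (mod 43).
160

Using Chinese Remainder Theorem:
M = 5 × 43 = 215
M1 = 43, M2 = 5
y1 = 43^(-1) mod 5 = 2
y2 = 5^(-1) mod 43 = 26
x = (0×43×2 + 31×5×26) mod 215 = 160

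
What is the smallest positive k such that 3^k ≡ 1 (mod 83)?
41

83 is prime, so ord(3) divides φ(83) = 82.
Divisors of 82: 1, 2, 41, 82.
Repeated squaring: 3^1 ≡ 3, 3^2 ≡ 9, 3^4 ≡ 81, 3^8 ≡ 4, 3^16 ≡ 16, 3^32 ≡ 7, 3^64 ≡ 49 (mod 83).
Test 3^d mod 83 for each divisor d in increasing order:
3^1 ≡ 3
3^2 ≡ 9
3^41 = 3^32·3^8·3^1 ≡ 1  ← first divisor giving 1
The order is 41.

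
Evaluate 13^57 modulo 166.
79

Repeated squaring. Binary of 57 = 111001.
13^1 ≡ 13 (mod 166); 13^2 ≡ 3 (mod 166); 13^4 ≡ 9 (mod 166); 13^8 ≡ 81 (mod 166); 13^16 ≡ 87 (mod 166); 13^32 ≡ 99 (mod 166)
13^57 = 13^1 × 13^8 × 13^16 × 13^32 ≡ 79 (mod 166)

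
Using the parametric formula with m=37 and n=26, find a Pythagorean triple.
(693, 1924, 2045)

Euclid's formula: a = m² - n², b = 2mn, c = m² + n²
m = 37, n = 26
a = 37² - 26² = 1369 - 676 = 693
b = 2 × 37 × 26 = 1924
c = 37² + 26² = 1369 + 676 = 2045
Verification: 693² + 1924² = 480249 + 3701776 = 4182025 = 2045² ✓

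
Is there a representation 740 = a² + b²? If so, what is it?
8² + 26² (a=8, b=26)

Factorization: 740 = 2^2 × 5 × 37
By Fermat: n is sum of two squares iff every prime p ≡ 3 (mod 4) appears to even power.
All primes ≡ 3 (mod 4) appear to even power.
Search a = 0, 1, 2, … for 740 - a² a perfect square: first hit at a = 8: 740 - 64 = 676 = 26².
740 = 8² + 26² = 64 + 676 ✓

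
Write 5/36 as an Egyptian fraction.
1/8 + 1/72

Greedy algorithm:
5/36: ceiling(36/5) = 8, use 1/8
1/72: ceiling(72/1) = 72, use 1/72
Result: 5/36 = 1/8 + 1/72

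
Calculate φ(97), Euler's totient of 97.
96

97 = 97
φ(n) = n × ∏(1 - 1/p) for each prime p dividing n
φ(97) = 97 × (1 - 1/97) = 96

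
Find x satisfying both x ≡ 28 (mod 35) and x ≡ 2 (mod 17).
308

Using Chinese Remainder Theorem:
M = 35 × 17 = 595
M1 = 17, M2 = 35
y1 = 17^(-1) mod 35 = 33
y2 = 35^(-1) mod 17 = 1
x = (28×17×33 + 2×35×1) mod 595 = 308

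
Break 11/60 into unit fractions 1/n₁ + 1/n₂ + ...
1/6 + 1/60

Greedy algorithm:
11/60: ceiling(60/11) = 6, use 1/6
1/60: ceiling(60/1) = 60, use 1/60
Result: 11/60 = 1/6 + 1/60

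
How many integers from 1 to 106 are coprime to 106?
52

106 = 2 × 53
φ(n) = n × ∏(1 - 1/p) for each prime p dividing n
φ(106) = 106 × (1 - 1/2) × (1 - 1/53) = 52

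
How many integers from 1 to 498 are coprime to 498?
164

498 = 2 × 3 × 83
φ(n) = n × ∏(1 - 1/p) for each prime p dividing n
φ(498) = 498 × (1 - 1/2) × (1 - 1/3) × (1 - 1/83) = 164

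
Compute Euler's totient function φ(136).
64

136 = 2^3 × 17
φ(n) = n × ∏(1 - 1/p) for each prime p dividing n
φ(136) = 136 × (1 - 1/2) × (1 - 1/17) = 64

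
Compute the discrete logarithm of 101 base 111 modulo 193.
118

Baby-step giant-step with step n = ⌈√193⌉ = 14.
Baby steps 111^j mod 193 (j:value) for j=0..13: 0:1, 1:111, 2:162, 3:33, 4:189, 5:135, 6:124, 7:61, 8:16, 9:39, 10:83, 11:142, 12:129, 13:37.
Giant-step multiplier: 111^(-14) ≡ 111^(192-14) = 111^178 ≡ 168 (mod 193).
Giant steps γ_i = 101·168^i mod 193: γ_0=101, γ_1=177, γ_2=14, γ_3=36, γ_4=65, γ_5=112, γ_6=95, γ_7=134, γ_8=124 (in table at j=6).
x = i·n + j = 8·14 + 6 = 118.
Check: 111^118 ≡ 101 (mod 193).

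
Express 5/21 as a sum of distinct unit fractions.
1/5 + 1/27 + 1/945

Greedy algorithm:
5/21: ceiling(21/5) = 5, use 1/5
4/105: ceiling(105/4) = 27, use 1/27
1/945: ceiling(945/1) = 945, use 1/945
Result: 5/21 = 1/5 + 1/27 + 1/945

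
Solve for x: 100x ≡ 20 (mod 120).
x ≡ 5 (mod 6)

gcd(100, 120) = 20, which divides 20, so solutions exist.
Divide through by 20: 5x ≡ 1 (mod 6).
Find 5^(-1) mod 6 by the extended Euclidean algorithm:
6 = 1 × 5 + 1  ⟹  1 = (1)·6 + (-1)·5
So (-1)·5 ≡ 1 (mod 6), i.e. 5^(-1) ≡ -1 ≡ 5 (mod 6).
x ≡ 5 × 1 = 5 ≡ 5 (mod 6).
Check: 100 × 5 = 500 ≡ 20 (mod 120).
x ≡ 5 (mod 6), giving 20 solutions mod 120.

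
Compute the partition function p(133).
7346629512

p(n) counts ways to write n as a sum of positive integers (order ignored).
Euler's pentagonal recurrence: p(k) = p(k-1) + p(k-2) - p(k-5) - p(k-7) + p(k-12) + p(k-15) - ... (offsets j(3j∓1)/2, signs ++--, p(0)=1, p(<0)=0).
DP table for k = 0..132: p(0)=1, p(1)=1, p(2)=2, p(3)=3, p(4)=5, p(5)=7, p(6)=11, p(7)=15, p(8)=22, p(9)=30, p(10)=42, p(11)=56, p(12)=77, p(13)=101, p(14)=135, p(15)=176, p(16)=231, p(17)=297, p(18)=385, p(19)=490, p(20)=627, p(21)=792, p(22)=1002, p(23)=1255, p(24)=1575, p(25)=1958, p(26)=2436, p(27)=3010, p(28)=3718, p(29)=4565, p(30)=5604, p(31)=6842, p(32)=8349, p(33)=10143, p(34)=12310, p(35)=14883, p(36)=17977, p(37)=21637, p(38)=26015, p(39)=31185, p(40)=37338, p(41)=44583, p(42)=53174, p(43)=63261, p(44)=75175, p(45)=89134, p(46)=105558, p(47)=124754, p(48)=147273, p(49)=173525, p(50)=204226, p(51)=239943, p(52)=281589, p(53)=329931, p(54)=386155, p(55)=451276, p(56)=526823, p(57)=614154, p(58)=715220, p(59)=831820, p(60)=966467, p(61)=1121505, p(62)=1300156, p(63)=1505499, p(64)=1741630, p(65)=2012558, p(66)=2323520, p(67)=2679689, p(68)=3087735, p(69)=3554345, p(70)=4087968, p(71)=4697205, p(72)=5392783, p(73)=6185689, p(74)=7089500, p(75)=8118264, p(76)=9289091, p(77)=10619863, p(78)=12132164, p(79)=13848650, p(80)=15796476, p(81)=18004327, p(82)=20506255, p(83)=23338469, p(84)=26543660, p(85)=30167357, p(86)=34262962, p(87)=38887673, p(88)=44108109, p(89)=49995925, p(90)=56634173, p(91)=64112359, p(92)=72533807, p(93)=82010177, p(94)=92669720, p(95)=104651419, p(96)=118114304, p(97)=133230930, p(98)=150198136, p(99)=169229875, p(100)=190569292, p(101)=214481126, p(102)=241265379, p(103)=271248950, p(104)=304801365, p(105)=342325709, p(106)=384276336, p(107)=431149389, p(108)=483502844, p(109)=541946240, p(110)=607163746, p(111)=679903203, p(112)=761002156, p(113)=851376628, p(114)=952050665, p(115)=1064144451, p(116)=1188908248, p(117)=1327710076, p(118)=1482074143, p(119)=1653668665, p(120)=1844349560, p(121)=2056148051, p(122)=2291320912, p(123)=2552338241, p(124)=2841940500, p(125)=3163127352, p(126)=3519222692, p(127)=3913864295, p(128)=4351078600, p(129)=4835271870, p(130)=5371315400, p(131)=5964539504, p(132)=6620830889.
Final step: p(133) = p(132) + p(131) - p(128) - p(126) + p(121) + p(118) - p(111) - p(107) + p(98) + p(93) - p(82) - p(76) + p(63) + p(56) - p(41) - p(33) + p(16) + p(7)
= 6620830889 + 5964539504 - 4351078600 - 3519222692 + 2056148051 + 1482074143 - 679903203 - 431149389 + 150198136 + 82010177 - 20506255 - 9289091 + 1505499 + 526823 - 44583 - 10143 + 231 + 15
= 7346629512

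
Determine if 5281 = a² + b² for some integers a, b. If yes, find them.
41² + 60² (a=41, b=60)

Factorization: 5281 = 5281
By Fermat: n is sum of two squares iff every prime p ≡ 3 (mod 4) appears to even power.
All primes ≡ 3 (mod 4) appear to even power.
Search a = 0, 1, 2, … for 5281 - a² a perfect square: first hit at a = 41: 5281 - 1681 = 3600 = 60².
5281 = 41² + 60² = 1681 + 3600 ✓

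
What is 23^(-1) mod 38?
5

gcd(23, 38) = 1, so the inverse exists.
Extended Euclidean algorithm on (38, 23):
38 = 1 × 23 + 15  ⟹  15 = (1)·38 + (-1)·23
23 = 1 × 15 + 8  ⟹  8 = (-1)·38 + (2)·23
15 = 1 × 8 + 7  ⟹  7 = (2)·38 + (-3)·23
8 = 1 × 7 + 1  ⟹  1 = (-3)·38 + (5)·23
So (5)·23 ≡ 1 (mod 38), i.e. 23^(-1) ≡ 5 (mod 38).
Check: 23 × 5 = 115 ≡ 1 (mod 38)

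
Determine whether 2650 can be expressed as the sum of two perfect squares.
7² + 51² (a=7, b=51)

Factorization: 2650 = 2 × 5^2 × 53
By Fermat: n is sum of two squares iff every prime p ≡ 3 (mod 4) appears to even power.
All primes ≡ 3 (mod 4) appear to even power.
Search a = 0, 1, 2, … for 2650 - a² a perfect square: first hit at a = 7: 2650 - 49 = 2601 = 51².
2650 = 7² + 51² = 49 + 2601 ✓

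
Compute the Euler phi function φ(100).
40

100 = 2^2 × 5^2
φ(n) = n × ∏(1 - 1/p) for each prime p dividing n
φ(100) = 100 × (1 - 1/2) × (1 - 1/5) = 40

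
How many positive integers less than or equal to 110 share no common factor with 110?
40

110 = 2 × 5 × 11
φ(n) = n × ∏(1 - 1/p) for each prime p dividing n
φ(110) = 110 × (1 - 1/2) × (1 - 1/5) × (1 - 1/11) = 40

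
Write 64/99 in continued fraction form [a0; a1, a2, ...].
[0; 1, 1, 1, 4, 1, 5]

Euclidean algorithm steps:
64 = 0 × 99 + 64
99 = 1 × 64 + 35
64 = 1 × 35 + 29
35 = 1 × 29 + 6
29 = 4 × 6 + 5
6 = 1 × 5 + 1
5 = 5 × 1 + 0
Continued fraction: [0; 1, 1, 1, 4, 1, 5]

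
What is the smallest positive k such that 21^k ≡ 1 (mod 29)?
28

29 is prime, so ord(21) divides φ(29) = 28.
Divisors of 28: 1, 2, 4, 7, 14, 28.
Repeated squaring: 21^1 ≡ 21, 21^2 ≡ 6, 21^4 ≡ 7, 21^8 ≡ 20, 21^16 ≡ 23 (mod 29).
Test 21^d mod 29 for each divisor d in increasing order:
21^1 ≡ 21
21^2 ≡ 6
21^4 ≡ 7
21^7 = 21^4·21^2·21^1 ≡ 12
21^14 = 21^8·21^4·21^2 ≡ 28
21^28 = 21^16·21^8·21^4 ≡ 1  ← first divisor giving 1
The order is 28.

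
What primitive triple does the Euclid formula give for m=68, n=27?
(3895, 3672, 5353)

Euclid's formula: a = m² - n², b = 2mn, c = m² + n²
m = 68, n = 27
a = 68² - 27² = 4624 - 729 = 3895
b = 2 × 68 × 27 = 3672
c = 68² + 27² = 4624 + 729 = 5353
Verification: 3895² + 3672² = 15171025 + 13483584 = 28654609 = 5353² ✓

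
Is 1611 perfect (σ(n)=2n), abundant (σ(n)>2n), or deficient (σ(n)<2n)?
deficient

Proper divisors of 1611: sum = 1 + 3 + 9 + 179 + 537 = 729
Since 729 < 1611, 1611 is deficient.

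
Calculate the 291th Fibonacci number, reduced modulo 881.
45

Matrix identity: Q^n = [[F_(n+1), F_n], [F_n, F_(n-1)]] with Q = [[1,1],[1,0]].
n = 291 = 100100011₂. Square-and-multiply, entries mod 881:
Q^1 = [[1,1],[1,0]]
Q^2 = (Q^1)² = [[2,1],[1,1]]
Q^4 = (Q^2)² = [[5,3],[3,2]]
Q^9 = (Q^4)²·Q = [[55,34],[34,21]]
Q^18 = (Q^9)² = [[657,822],[822,716]]
Q^36 = (Q^18)² = [[797,45],[45,752]]
Q^72 = (Q^36)² = [[271,106],[106,165]]
Q^145 = (Q^72)²·Q = [[505,101],[101,404]]
Q^291 = (Q^145)²·Q = [[230,45],[45,185]]
F_291 mod 881 = Q^291[0][1] = 45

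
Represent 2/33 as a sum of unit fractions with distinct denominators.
1/17 + 1/561

Greedy algorithm:
2/33: ceiling(33/2) = 17, use 1/17
1/561: ceiling(561/1) = 561, use 1/561
Result: 2/33 = 1/17 + 1/561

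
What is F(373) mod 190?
43

Matrix identity: Q^n = [[F_(n+1), F_n], [F_n, F_(n-1)]] with Q = [[1,1],[1,0]].
n = 373 = 101110101₂. Square-and-multiply, entries mod 190:
Q^1 = [[1,1],[1,0]]
Q^2 = (Q^1)² = [[2,1],[1,1]]
Q^5 = (Q^2)²·Q = [[8,5],[5,3]]
Q^11 = (Q^5)²·Q = [[144,89],[89,55]]
Q^23 = (Q^11)²·Q = [[8,157],[157,41]]
Q^46 = (Q^23)² = [[13,93],[93,110]]
Q^93 = (Q^46)²·Q = [[117,78],[78,39]]
Q^186 = (Q^93)² = [[13,8],[8,5]]
Q^373 = (Q^186)²·Q = [[187,43],[43,144]]
F_373 mod 190 = Q^373[0][1] = 43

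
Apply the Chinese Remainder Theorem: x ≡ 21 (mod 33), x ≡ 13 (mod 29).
912

Using Chinese Remainder Theorem:
M = 33 × 29 = 957
M1 = 29, M2 = 33
y1 = 29^(-1) mod 33 = 8
y2 = 33^(-1) mod 29 = 22
x = (21×29×8 + 13×33×22) mod 957 = 912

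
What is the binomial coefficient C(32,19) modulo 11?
2

Using Lucas' theorem:
Write n=32 and k=19 in base 11:
n in base 11: [2, 10]
k in base 11: [1, 8]
C(32,19) mod 11 = ∏ C(n_i, k_i) mod 11
Digit binomials (mod 11): C(2,1) = 2; C(10,8) = 45 ≡ 1
Product: 2 × 1 = 2 ≡ 2 (mod 11)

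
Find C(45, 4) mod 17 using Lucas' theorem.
7

Using Lucas' theorem:
Write n=45 and k=4 in base 17:
n in base 17: [2, 11]
k in base 17: [0, 4]
C(45,4) mod 17 = ∏ C(n_i, k_i) mod 17
Digit binomials (mod 17): C(2,0) = 1; C(11,4) = 330 ≡ 7
Product: 1 × 7 = 7 ≡ 7 (mod 17)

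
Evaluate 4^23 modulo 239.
180

Repeated squaring. Binary of 23 = 10111.
4^1 ≡ 4 (mod 239); 4^2 ≡ 16 (mod 239); 4^4 ≡ 17 (mod 239); 4^8 ≡ 50 (mod 239); 4^16 ≡ 110 (mod 239)
4^23 = 4^1 × 4^2 × 4^4 × 4^16 ≡ 180 (mod 239)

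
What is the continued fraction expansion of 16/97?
[0; 6, 16]

Euclidean algorithm steps:
16 = 0 × 97 + 16
97 = 6 × 16 + 1
16 = 16 × 1 + 0
Continued fraction: [0; 6, 16]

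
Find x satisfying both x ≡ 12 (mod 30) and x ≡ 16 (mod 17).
492

Using Chinese Remainder Theorem:
M = 30 × 17 = 510
M1 = 17, M2 = 30
y1 = 17^(-1) mod 30 = 23
y2 = 30^(-1) mod 17 = 4
x = (12×17×23 + 16×30×4) mod 510 = 492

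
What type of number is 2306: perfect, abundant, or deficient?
deficient

Proper divisors of 2306: sum = 1 + 2 + 1153 = 1156
Since 1156 < 2306, 2306 is deficient.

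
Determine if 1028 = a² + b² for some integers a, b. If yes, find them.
2² + 32² (a=2, b=32)

Factorization: 1028 = 2^2 × 257
By Fermat: n is sum of two squares iff every prime p ≡ 3 (mod 4) appears to even power.
All primes ≡ 3 (mod 4) appear to even power.
Search a = 0, 1, 2, … for 1028 - a² a perfect square: first hit at a = 2: 1028 - 4 = 1024 = 32².
1028 = 2² + 32² = 4 + 1024 ✓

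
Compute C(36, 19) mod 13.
4

Using Lucas' theorem:
Write n=36 and k=19 in base 13:
n in base 13: [2, 10]
k in base 13: [1, 6]
C(36,19) mod 13 = ∏ C(n_i, k_i) mod 13
Digit binomials (mod 13): C(2,1) = 2; C(10,6) = 210 ≡ 2
Product: 2 × 2 = 4 ≡ 4 (mod 13)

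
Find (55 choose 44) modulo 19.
7

Using Lucas' theorem:
Write n=55 and k=44 in base 19:
n in base 19: [2, 17]
k in base 19: [2, 6]
C(55,44) mod 19 = ∏ C(n_i, k_i) mod 19
Digit binomials (mod 19): C(2,2) = 1; C(17,6) = 12376 ≡ 7
Product: 1 × 7 = 7 ≡ 7 (mod 19)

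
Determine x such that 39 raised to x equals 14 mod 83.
65

Baby-step giant-step with step n = ⌈√83⌉ = 10.
Baby steps 39^j mod 83 (j:value) for j=0..9: 0:1, 1:39, 2:27, 3:57, 4:65, 5:45, 6:12, 7:53, 8:75, 9:20.
Giant-step multiplier: 39^(-10) ≡ 39^(82-10) = 39^72 ≡ 78 (mod 83).
Giant steps γ_i = 14·78^i mod 83: γ_0=14, γ_1=13, γ_2=18, γ_3=76, γ_4=35, γ_5=74, γ_6=45 (in table at j=5).
x = i·n + j = 6·10 + 5 = 65.
Check: 39^65 ≡ 14 (mod 83).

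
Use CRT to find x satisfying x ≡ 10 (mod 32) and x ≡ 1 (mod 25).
426

Using Chinese Remainder Theorem:
M = 32 × 25 = 800
M1 = 25, M2 = 32
y1 = 25^(-1) mod 32 = 9
y2 = 32^(-1) mod 25 = 18
x = (10×25×9 + 1×32×18) mod 800 = 426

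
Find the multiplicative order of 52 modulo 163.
162

163 is prime, so ord(52) divides φ(163) = 162.
Divisors of 162: 1, 2, 3, 6, 9, 18, 27, 54, 81, 162.
Repeated squaring: 52^1 ≡ 52, 52^2 ≡ 96, 52^4 ≡ 88, 52^8 ≡ 83, 52^16 ≡ 43, 52^32 ≡ 56, 52^64 ≡ 39, 52^128 ≡ 54 (mod 163).
Test 52^d mod 163 for each divisor d in increasing order:
52^1 ≡ 52
52^2 ≡ 96
52^3 = 52^2·52^1 ≡ 102
52^6 = 52^4·52^2 ≡ 135
52^9 = 52^8·52^1 ≡ 78
52^18 = 52^16·52^2 ≡ 53
52^27 = 52^16·52^8·52^2·52^1 ≡ 59
52^54 = 52^32·52^16·52^4·52^2 ≡ 58
52^81 = 52^64·52^16·52^1 ≡ 162
52^162 = 52^128·52^32·52^2 ≡ 1  ← first divisor giving 1
The order is 162.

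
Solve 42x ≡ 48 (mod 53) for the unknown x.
x ≡ 39 (mod 53)

gcd(42, 53) = 1, which divides 48, so solutions exist.
Find 42^(-1) mod 53 by the extended Euclidean algorithm:
53 = 1 × 42 + 11  ⟹  11 = (1)·53 + (-1)·42
42 = 3 × 11 + 9  ⟹  9 = (-3)·53 + (4)·42
11 = 1 × 9 + 2  ⟹  2 = (4)·53 + (-5)·42
9 = 4 × 2 + 1  ⟹  1 = (-19)·53 + (24)·42
So (24)·42 ≡ 1 (mod 53), i.e. 42^(-1) ≡ 24 (mod 53).
x ≡ 24 × 48 = 1152 ≡ 39 (mod 53).
Check: 42 × 39 = 1638 ≡ 48 (mod 53).
Unique solution: x ≡ 39 (mod 53)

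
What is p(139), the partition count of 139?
13610949895

p(n) counts ways to write n as a sum of positive integers (order ignored).
Euler's pentagonal recurrence: p(k) = p(k-1) + p(k-2) - p(k-5) - p(k-7) + p(k-12) + p(k-15) - ... (offsets j(3j∓1)/2, signs ++--, p(0)=1, p(<0)=0).
DP table for k = 0..138: p(0)=1, p(1)=1, p(2)=2, p(3)=3, p(4)=5, p(5)=7, p(6)=11, p(7)=15, p(8)=22, p(9)=30, p(10)=42, p(11)=56, p(12)=77, p(13)=101, p(14)=135, p(15)=176, p(16)=231, p(17)=297, p(18)=385, p(19)=490, p(20)=627, p(21)=792, p(22)=1002, p(23)=1255, p(24)=1575, p(25)=1958, p(26)=2436, p(27)=3010, p(28)=3718, p(29)=4565, p(30)=5604, p(31)=6842, p(32)=8349, p(33)=10143, p(34)=12310, p(35)=14883, p(36)=17977, p(37)=21637, p(38)=26015, p(39)=31185, p(40)=37338, p(41)=44583, p(42)=53174, p(43)=63261, p(44)=75175, p(45)=89134, p(46)=105558, p(47)=124754, p(48)=147273, p(49)=173525, p(50)=204226, p(51)=239943, p(52)=281589, p(53)=329931, p(54)=386155, p(55)=451276, p(56)=526823, p(57)=614154, p(58)=715220, p(59)=831820, p(60)=966467, p(61)=1121505, p(62)=1300156, p(63)=1505499, p(64)=1741630, p(65)=2012558, p(66)=2323520, p(67)=2679689, p(68)=3087735, p(69)=3554345, p(70)=4087968, p(71)=4697205, p(72)=5392783, p(73)=6185689, p(74)=7089500, p(75)=8118264, p(76)=9289091, p(77)=10619863, p(78)=12132164, p(79)=13848650, p(80)=15796476, p(81)=18004327, p(82)=20506255, p(83)=23338469, p(84)=26543660, p(85)=30167357, p(86)=34262962, p(87)=38887673, p(88)=44108109, p(89)=49995925, p(90)=56634173, p(91)=64112359, p(92)=72533807, p(93)=82010177, p(94)=92669720, p(95)=104651419, p(96)=118114304, p(97)=133230930, p(98)=150198136, p(99)=169229875, p(100)=190569292, p(101)=214481126, p(102)=241265379, p(103)=271248950, p(104)=304801365, p(105)=342325709, p(106)=384276336, p(107)=431149389, p(108)=483502844, p(109)=541946240, p(110)=607163746, p(111)=679903203, p(112)=761002156, p(113)=851376628, p(114)=952050665, p(115)=1064144451, p(116)=1188908248, p(117)=1327710076, p(118)=1482074143, p(119)=1653668665, p(120)=1844349560, p(121)=2056148051, p(122)=2291320912, p(123)=2552338241, p(124)=2841940500, p(125)=3163127352, p(126)=3519222692, p(127)=3913864295, p(128)=4351078600, p(129)=4835271870, p(130)=5371315400, p(131)=5964539504, p(132)=6620830889, p(133)=7346629512, p(134)=8149040695, p(135)=9035836076, p(136)=10015581680, p(137)=11097645016, p(138)=12292341831.
Final step: p(139) = p(138) + p(137) - p(134) - p(132) + p(127) + p(124) - p(117) - p(113) + p(104) + p(99) - p(88) - p(82) + p(69) + p(62) - p(47) - p(39) + p(22) + p(13)
= 12292341831 + 11097645016 - 8149040695 - 6620830889 + 3913864295 + 2841940500 - 1327710076 - 851376628 + 304801365 + 169229875 - 44108109 - 20506255 + 3554345 + 1300156 - 124754 - 31185 + 1002 + 101
= 13610949895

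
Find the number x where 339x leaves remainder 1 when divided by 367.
249

gcd(339, 367) = 1, so the inverse exists.
Extended Euclidean algorithm on (367, 339):
367 = 1 × 339 + 28  ⟹  28 = (1)·367 + (-1)·339
339 = 12 × 28 + 3  ⟹  3 = (-12)·367 + (13)·339
28 = 9 × 3 + 1  ⟹  1 = (109)·367 + (-118)·339
So (-118)·339 ≡ 1 (mod 367), i.e. 339^(-1) ≡ -118 ≡ 249 (mod 367).
Check: 339 × 249 = 84411 ≡ 1 (mod 367)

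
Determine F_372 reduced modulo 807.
561

Matrix identity: Q^n = [[F_(n+1), F_n], [F_n, F_(n-1)]] with Q = [[1,1],[1,0]].
n = 372 = 101110100₂. Square-and-multiply, entries mod 807:
Q^1 = [[1,1],[1,0]]
Q^2 = (Q^1)² = [[2,1],[1,1]]
Q^5 = (Q^2)²·Q = [[8,5],[5,3]]
Q^11 = (Q^5)²·Q = [[144,89],[89,55]]
Q^23 = (Q^11)²·Q = [[369,412],[412,764]]
Q^46 = (Q^23)² = [[52,350],[350,509]]
Q^93 = (Q^46)²·Q = [[368,119],[119,249]]
Q^186 = (Q^93)² = [[290,793],[793,304]]
Q^372 = (Q^186)² = [[368,561],[561,614]]
F_372 mod 807 = Q^372[0][1] = 561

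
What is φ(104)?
48

104 = 2^3 × 13
φ(n) = n × ∏(1 - 1/p) for each prime p dividing n
φ(104) = 104 × (1 - 1/2) × (1 - 1/13) = 48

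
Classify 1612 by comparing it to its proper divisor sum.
deficient

Proper divisors of 1612: sum = 1 + 2 + 4 + 13 + 26 + 31 + 52 + 62 + 124 + 403 + 806 = 1524
Since 1524 < 1612, 1612 is deficient.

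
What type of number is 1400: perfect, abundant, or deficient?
abundant

Proper divisors of 1400: sum = 1 + 2 + 4 + 5 + 7 + 8 + 10 + 14 + ... + 200 + 280 + 350 + 700 (23 divisors) = 2320
Since 2320 > 1400, 1400 is abundant.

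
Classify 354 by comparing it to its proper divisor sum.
abundant

Proper divisors of 354: sum = 1 + 2 + 3 + 6 + 59 + 118 + 177 = 366
Since 366 > 354, 354 is abundant.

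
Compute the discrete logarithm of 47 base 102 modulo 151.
64

Baby-step giant-step with step n = ⌈√151⌉ = 13.
Baby steps 102^j mod 151 (j:value) for j=0..12: 0:1, 1:102, 2:136, 3:131, 4:74, 5:149, 6:98, 7:30, 8:40, 9:3, 10:4, 11:106, 12:91.
Giant-step multiplier: 102^(-13) ≡ 102^(150-13) = 102^137 ≡ 134 (mod 151).
Giant steps γ_i = 47·134^i mod 151: γ_0=47, γ_1=107, γ_2=144, γ_3=119, γ_4=91 (in table at j=12).
x = i·n + j = 4·13 + 12 = 64.
Check: 102^64 ≡ 47 (mod 151).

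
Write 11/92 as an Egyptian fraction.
1/9 + 1/119 + 1/19707 + 1/647256708

Greedy algorithm:
11/92: ceiling(92/11) = 9, use 1/9
7/828: ceiling(828/7) = 119, use 1/119
5/98532: ceiling(98532/5) = 19707, use 1/19707
1/647256708: ceiling(647256708/1) = 647256708, use 1/647256708
Result: 11/92 = 1/9 + 1/119 + 1/19707 + 1/647256708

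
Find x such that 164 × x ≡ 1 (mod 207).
77

gcd(164, 207) = 1, so the inverse exists.
Extended Euclidean algorithm on (207, 164):
207 = 1 × 164 + 43  ⟹  43 = (1)·207 + (-1)·164
164 = 3 × 43 + 35  ⟹  35 = (-3)·207 + (4)·164
43 = 1 × 35 + 8  ⟹  8 = (4)·207 + (-5)·164
35 = 4 × 8 + 3  ⟹  3 = (-19)·207 + (24)·164
8 = 2 × 3 + 2  ⟹  2 = (42)·207 + (-53)·164
3 = 1 × 2 + 1  ⟹  1 = (-61)·207 + (77)·164
So (77)·164 ≡ 1 (mod 207), i.e. 164^(-1) ≡ 77 (mod 207).
Check: 164 × 77 = 12628 ≡ 1 (mod 207)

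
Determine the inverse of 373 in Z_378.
151

gcd(373, 378) = 1, so the inverse exists.
Extended Euclidean algorithm on (378, 373):
378 = 1 × 373 + 5  ⟹  5 = (1)·378 + (-1)·373
373 = 74 × 5 + 3  ⟹  3 = (-74)·378 + (75)·373
5 = 1 × 3 + 2  ⟹  2 = (75)·378 + (-76)·373
3 = 1 × 2 + 1  ⟹  1 = (-149)·378 + (151)·373
So (151)·373 ≡ 1 (mod 378), i.e. 373^(-1) ≡ 151 (mod 378).
Check: 373 × 151 = 56323 ≡ 1 (mod 378)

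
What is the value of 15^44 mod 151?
80

Repeated squaring. Binary of 44 = 101100.
15^1 ≡ 15 (mod 151); 15^2 ≡ 74 (mod 151); 15^4 ≡ 40 (mod 151); 15^8 ≡ 90 (mod 151); 15^16 ≡ 97 (mod 151); 15^32 ≡ 47 (mod 151)
15^44 = 15^4 × 15^8 × 15^32 ≡ 80 (mod 151)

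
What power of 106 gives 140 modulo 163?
90

Baby-step giant-step with step n = ⌈√163⌉ = 13.
Baby steps 106^j mod 163 (j:value) for j=0..12: 0:1, 1:106, 2:152, 3:138, 4:121, 5:112, 6:136, 7:72, 8:134, 9:23, 10:156, 11:73, 12:77.
Giant-step multiplier: 106^(-13) ≡ 106^(162-13) = 106^149 ≡ 68 (mod 163).
Giant steps γ_i = 140·68^i mod 163: γ_0=140, γ_1=66, γ_2=87, γ_3=48, γ_4=4, γ_5=109, γ_6=77 (in table at j=12).
x = i·n + j = 6·13 + 12 = 90.
Check: 106^90 ≡ 140 (mod 163).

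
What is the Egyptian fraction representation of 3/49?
1/17 + 1/417 + 1/347361

Greedy algorithm:
3/49: ceiling(49/3) = 17, use 1/17
2/833: ceiling(833/2) = 417, use 1/417
1/347361: ceiling(347361/1) = 347361, use 1/347361
Result: 3/49 = 1/17 + 1/417 + 1/347361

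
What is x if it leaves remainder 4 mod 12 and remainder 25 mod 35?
340

Using Chinese Remainder Theorem:
M = 12 × 35 = 420
M1 = 35, M2 = 12
y1 = 35^(-1) mod 12 = 11
y2 = 12^(-1) mod 35 = 3
x = (4×35×11 + 25×12×3) mod 420 = 340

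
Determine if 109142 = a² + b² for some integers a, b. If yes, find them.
Not possible

Factorization: 109142 = 2 × 11^3 × 41
By Fermat: n is sum of two squares iff every prime p ≡ 3 (mod 4) appears to even power.
Prime(s) ≡ 3 (mod 4) with odd exponent: [(11, 3)]
Therefore 109142 cannot be expressed as a² + b².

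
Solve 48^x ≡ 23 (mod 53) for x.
39

Baby-step giant-step with step n = ⌈√53⌉ = 8.
Baby steps 48^j mod 53 (j:value) for j=0..7: 0:1, 1:48, 2:25, 3:34, 4:42, 5:2, 6:43, 7:50.
Giant-step multiplier: 48^(-8) ≡ 48^(52-8) = 48^44 ≡ 46 (mod 53).
Giant steps γ_i = 23·46^i mod 53: γ_0=23, γ_1=51, γ_2=14, γ_3=8, γ_4=50 (in table at j=7).
x = i·n + j = 4·8 + 7 = 39.
Check: 48^39 ≡ 23 (mod 53).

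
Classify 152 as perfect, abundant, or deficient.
deficient

Proper divisors of 152: sum = 1 + 2 + 4 + 8 + 19 + 38 + 76 = 148
Since 148 < 152, 152 is deficient.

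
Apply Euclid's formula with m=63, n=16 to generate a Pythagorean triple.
(3713, 2016, 4225)

Euclid's formula: a = m² - n², b = 2mn, c = m² + n²
m = 63, n = 16
a = 63² - 16² = 3969 - 256 = 3713
b = 2 × 63 × 16 = 2016
c = 63² + 16² = 3969 + 256 = 4225
Verification: 3713² + 2016² = 13786369 + 4064256 = 17850625 = 4225² ✓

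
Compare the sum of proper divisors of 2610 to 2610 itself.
abundant

Proper divisors of 2610: sum = 1 + 2 + 3 + 5 + 6 + 9 + 10 + 15 + ... + 435 + 522 + 870 + 1305 (23 divisors) = 4410
Since 4410 > 2610, 2610 is abundant.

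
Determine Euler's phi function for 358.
178

358 = 2 × 179
φ(n) = n × ∏(1 - 1/p) for each prime p dividing n
φ(358) = 358 × (1 - 1/2) × (1 - 1/179) = 178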